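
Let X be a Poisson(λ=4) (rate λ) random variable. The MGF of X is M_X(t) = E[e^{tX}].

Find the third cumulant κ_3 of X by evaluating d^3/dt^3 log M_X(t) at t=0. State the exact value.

κ_3 = D^3[K](0) = 4

M_X(t) = e^(4*e^(t) - 4)
K_X(t) = log M_X(t) = 4*e^(t) - 4
D^3[K](t) = 4*e^(t)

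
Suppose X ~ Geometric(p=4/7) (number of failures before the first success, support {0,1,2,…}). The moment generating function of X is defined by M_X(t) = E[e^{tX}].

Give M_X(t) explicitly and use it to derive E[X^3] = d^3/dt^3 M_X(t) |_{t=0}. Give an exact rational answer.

E[X^3] = M′′′(0) = 213/32

M_X(t) = 4/(7*(1 - 3*e^(t)/7))
M′(t) = 12*e^(t)/(9*e^(2*t) - 42*e^(t) + 49)
M′′(t) = (-36*e^(2*t) - 84*e^(t))/(27*e^(3*t) - 189*e^(2*t) + 441*e^(t) - 343)
M′′′(t) = (108*e^(3*t) + 1008*e^(2*t) + 588*e^(t))/(81*e^(4*t) - 756*e^(3*t) + 2646*e^(2*t) - 4116*e^(t) + 2401)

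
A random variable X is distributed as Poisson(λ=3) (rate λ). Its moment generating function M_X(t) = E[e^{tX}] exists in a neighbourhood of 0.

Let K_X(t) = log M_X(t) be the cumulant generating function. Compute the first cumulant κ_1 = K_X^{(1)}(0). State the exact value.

M_X(t) = e^(3*e^(t) - 3)
K_X(t) = log M_X(t) = 3*e^(t) - 3
K^(1)(t) = 3*e^(t)

κ_1 = K^(1)(0) = 3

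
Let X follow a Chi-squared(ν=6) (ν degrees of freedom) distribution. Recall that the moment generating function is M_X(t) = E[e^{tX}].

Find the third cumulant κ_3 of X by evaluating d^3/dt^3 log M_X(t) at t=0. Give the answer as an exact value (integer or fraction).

κ_3 = K′′′(0) = 48

M_X(t) = (1 - 2*t)^(-3)
K_X(t) = log M_X(t) = -3*log(1 - 2*t)
K′(t) = -6/(2*t - 1)
K′′(t) = 12/(4*t^2 - 4*t + 1)
K′′′(t) = -48/(8*t^3 - 12*t^2 + 6*t - 1)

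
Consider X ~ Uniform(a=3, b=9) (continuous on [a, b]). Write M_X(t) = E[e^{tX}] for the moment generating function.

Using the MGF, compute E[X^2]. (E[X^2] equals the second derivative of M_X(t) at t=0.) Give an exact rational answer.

E[X^2] = M^(2)(0) = 39

M_X(t) = (e^(9*t) - e^(3*t))/(6*t)
M^(2)(t) = (81*t^2*e^(9*t) - 9*t^2*e^(3*t) - 18*t*e^(9*t) + 6*t*e^(3*t) + 2*e^(9*t) - 2*e^(3*t))/(6*t^3)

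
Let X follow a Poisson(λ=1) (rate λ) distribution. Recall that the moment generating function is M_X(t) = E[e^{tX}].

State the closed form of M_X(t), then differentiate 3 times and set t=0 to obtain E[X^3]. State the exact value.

E[X^3] = d^3M/dt^3 |_{t=0} = 5

M_X(t) = e^(e^(t) - 1)
dM/dt = e^(-1)*e^(t)*e^(e^(t))
d^2M/dt^2 = (e^(2*t)*e^(e^(t)) + e^(t)*e^(e^(t)))*e^(-1)
d^3M/dt^3 = (e^(3*t)*e^(e^(t)) + 3*e^(2*t)*e^(e^(t)) + e^(t)*e^(e^(t)))*e^(-1)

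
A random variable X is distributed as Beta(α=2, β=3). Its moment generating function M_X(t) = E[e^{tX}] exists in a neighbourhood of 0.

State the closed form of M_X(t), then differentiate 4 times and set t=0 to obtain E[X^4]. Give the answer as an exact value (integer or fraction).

E[X^4] = d^4M/dt^4 |_{t=0} = 1/14

M_X(t) = ₁F₁(2; 5; t)
dM/dt = 2*₁F₁(3; 6; t)/5
d^2M/dt^2 = ₁F₁(4; 7; t)/5
d^3M/dt^3 = 4*₁F₁(5; 8; t)/35
d^4M/dt^4 = ₁F₁(6; 9; t)/14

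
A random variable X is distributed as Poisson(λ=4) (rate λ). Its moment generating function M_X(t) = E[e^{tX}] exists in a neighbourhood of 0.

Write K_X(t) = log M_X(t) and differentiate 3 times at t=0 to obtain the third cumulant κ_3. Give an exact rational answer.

M_X(t) = e^(4*e^(t) - 4)
K_X(t) = log M_X(t) = 4*e^(t) - 4
K^(3)(t) = 4*e^(t)

κ_3 = K^(3)(0) = 4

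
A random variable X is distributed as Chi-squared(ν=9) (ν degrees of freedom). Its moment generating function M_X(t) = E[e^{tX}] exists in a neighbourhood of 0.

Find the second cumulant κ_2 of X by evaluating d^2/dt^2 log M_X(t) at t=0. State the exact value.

M_X(t) = (1 - 2*t)^(-9/2)
K_X(t) = log M_X(t) = -9*log(1 - 2*t)/2
K′(t) = -9/(2*t - 1)
K′′(t) = 18/(4*t^2 - 4*t + 1)

κ_2 = K′′(0) = 18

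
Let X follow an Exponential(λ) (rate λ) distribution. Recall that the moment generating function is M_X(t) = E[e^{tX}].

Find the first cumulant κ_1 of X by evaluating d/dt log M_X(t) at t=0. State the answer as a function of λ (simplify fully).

κ_1 = dK/dt |_{t=0} = 1/λ

M_X(t) = λ/(λ - t)
K_X(t) = log M_X(t) = log(λ) - log(λ - t)
dK/dt = -1/(-λ + t)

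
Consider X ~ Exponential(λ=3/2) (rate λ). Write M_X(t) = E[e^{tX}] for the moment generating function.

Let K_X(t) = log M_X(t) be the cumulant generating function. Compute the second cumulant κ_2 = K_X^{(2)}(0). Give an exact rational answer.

M_X(t) = 3/(2*(3/2 - t))
K_X(t) = log M_X(t) = -log(3/2 - t) - log(2) + log(3)
K′(t) = -2/(2*t - 3)
K′′(t) = 4/(4*t^2 - 12*t + 9)

κ_2 = K′′(0) = 4/9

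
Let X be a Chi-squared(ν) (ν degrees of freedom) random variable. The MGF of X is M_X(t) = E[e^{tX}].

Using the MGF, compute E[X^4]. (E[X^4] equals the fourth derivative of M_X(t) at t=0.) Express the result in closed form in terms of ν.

E[X^4] = d^4M/dt^4 |_{t=0} = ν*(ν^3 + 12*ν^2 + 44*ν + 48)

M_X(t) = (1 - 2*t)^(-ν/2)
dM/dt = -ν/(2*t*(1 - 2*t)^(ν/2) - (1 - 2*t)^(ν/2))
d^2M/dt^2 = (ν^2 + 2*ν)/(4*t^2*(1 - 2*t)^(ν/2) - 4*t*(1 - 2*t)^(ν/2) + (1 - 2*t)^(ν/2))
d^3M/dt^3 = (-ν^3 - 6*ν^2 - 8*ν)/(8*t^3*(1 - 2*t)^(ν/2) - 12*t^2*(1 - 2*t)^(ν/2) + 6*t*(1 - 2*t)^(ν/2) - (1 - 2*t)^(ν/2))
d^4M/dt^4 = (ν^4 + 12*ν^3 + 44*ν^2 + 48*ν)/(16*t^4*(1 - 2*t)^(ν/2) - 32*t^3*(1 - 2*t)^(ν/2) + 24*t^2*(1 - 2*t)^(ν/2) - 8*t*(1 - 2*t)^(ν/2) + (1 - 2*t)^(ν/2))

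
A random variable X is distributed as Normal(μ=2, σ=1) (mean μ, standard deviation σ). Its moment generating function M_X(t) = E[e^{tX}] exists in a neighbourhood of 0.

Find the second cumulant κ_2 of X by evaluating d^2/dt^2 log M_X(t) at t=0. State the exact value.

M_X(t) = e^(t^2/2 + 2*t)
K_X(t) = log M_X(t) = t^2/2 + 2*t
D^2[K](t) = 1

κ_2 = D^2[K](0) = 1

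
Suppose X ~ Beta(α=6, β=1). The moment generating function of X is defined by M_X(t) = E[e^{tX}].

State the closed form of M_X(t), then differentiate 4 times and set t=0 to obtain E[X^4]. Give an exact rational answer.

E[X^4] = d^4M/dt^4 |_{t=0} = 3/5

M_X(t) = ₁F₁(6; 7; t)
dM/dt = 6*₁F₁(7; 8; t)/7
d^2M/dt^2 = 3*₁F₁(8; 9; t)/4
d^3M/dt^3 = 2*₁F₁(9; 10; t)/3
d^4M/dt^4 = 3*₁F₁(10; 11; t)/5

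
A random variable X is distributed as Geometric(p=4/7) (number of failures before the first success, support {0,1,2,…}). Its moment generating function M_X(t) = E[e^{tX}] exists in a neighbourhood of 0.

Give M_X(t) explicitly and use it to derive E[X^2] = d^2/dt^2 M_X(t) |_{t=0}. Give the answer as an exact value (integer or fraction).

E[X^2] = M′′(0) = 15/8

M_X(t) = 4/(7*(1 - 3*e^(t)/7))
M′(t) = 12*e^(t)/(9*e^(2*t) - 42*e^(t) + 49)
M′′(t) = (-36*e^(2*t) - 84*e^(t))/(27*e^(3*t) - 189*e^(2*t) + 441*e^(t) - 343)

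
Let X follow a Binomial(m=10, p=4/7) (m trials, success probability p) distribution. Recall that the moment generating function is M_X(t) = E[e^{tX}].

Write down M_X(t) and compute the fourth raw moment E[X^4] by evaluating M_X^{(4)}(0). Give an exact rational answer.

E[X^4] = M^(4)(0) = 533320/343

M_X(t) = (4*e^(t)/7 + 3/7)^10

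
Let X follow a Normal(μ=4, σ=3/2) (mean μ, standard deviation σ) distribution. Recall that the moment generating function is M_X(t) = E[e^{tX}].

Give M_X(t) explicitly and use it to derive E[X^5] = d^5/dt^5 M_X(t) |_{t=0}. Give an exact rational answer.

E[X^5] = M^(5)(0) = 11071/4

M_X(t) = e^(9*t^2/8 + 4*t)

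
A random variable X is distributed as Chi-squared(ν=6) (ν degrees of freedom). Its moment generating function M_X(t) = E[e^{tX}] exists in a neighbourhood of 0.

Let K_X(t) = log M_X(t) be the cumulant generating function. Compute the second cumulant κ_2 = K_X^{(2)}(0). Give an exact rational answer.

κ_2 = D^2[K](0) = 12

M_X(t) = (1 - 2*t)^(-3)
K_X(t) = log M_X(t) = -3*log(1 - 2*t)
D^2[K](t) = 12/(4*t^2 - 4*t + 1)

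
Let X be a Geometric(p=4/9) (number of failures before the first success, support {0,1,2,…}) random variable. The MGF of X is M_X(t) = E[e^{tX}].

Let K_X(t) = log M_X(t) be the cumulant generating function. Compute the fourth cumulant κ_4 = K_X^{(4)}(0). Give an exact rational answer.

M_X(t) = 4/(9*(1 - 5*e^(t)/9))
K_X(t) = log M_X(t) = -log(1 - 5*e^(t)/9) - 2*log(3) + 2*log(2)
D^4[K](t) = (1125*e^(3*t) + 8100*e^(2*t) + 3645*e^(t))/(625*e^(4*t) - 4500*e^(3*t) + 12150*e^(2*t) - 14580*e^(t) + 6561)

κ_4 = D^4[K](0) = 6435/128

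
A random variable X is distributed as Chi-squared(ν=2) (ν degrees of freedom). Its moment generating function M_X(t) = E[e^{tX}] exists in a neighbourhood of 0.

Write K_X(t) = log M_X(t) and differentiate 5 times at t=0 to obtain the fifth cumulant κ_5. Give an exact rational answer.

M_X(t) = 1/(1 - 2*t)
K_X(t) = log M_X(t) = -log(1 - 2*t)
D^5[K](t) = -768/(32*t^5 - 80*t^4 + 80*t^3 - 40*t^2 + 10*t - 1)

κ_5 = D^5[K](0) = 768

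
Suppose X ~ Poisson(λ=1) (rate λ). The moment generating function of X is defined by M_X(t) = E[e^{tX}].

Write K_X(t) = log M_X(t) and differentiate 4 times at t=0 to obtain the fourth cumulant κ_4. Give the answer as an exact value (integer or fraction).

M_X(t) = e^(e^(t) - 1)
K_X(t) = log M_X(t) = e^(t) - 1
D^4[K](t) = e^(t)

κ_4 = D^4[K](0) = 1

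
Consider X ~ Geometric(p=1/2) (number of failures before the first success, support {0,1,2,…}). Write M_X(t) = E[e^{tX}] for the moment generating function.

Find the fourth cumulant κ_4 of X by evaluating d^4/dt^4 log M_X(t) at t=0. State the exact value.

κ_4 = K^(4)(0) = 26

M_X(t) = 1/(2*(1 - e^(t)/2))
K_X(t) = log M_X(t) = -log(1 - e^(t)/2) - log(2)
K^(4)(t) = (2*e^(3*t) + 16*e^(2*t) + 8*e^(t))/(e^(4*t) - 8*e^(3*t) + 24*e^(2*t) - 32*e^(t) + 16)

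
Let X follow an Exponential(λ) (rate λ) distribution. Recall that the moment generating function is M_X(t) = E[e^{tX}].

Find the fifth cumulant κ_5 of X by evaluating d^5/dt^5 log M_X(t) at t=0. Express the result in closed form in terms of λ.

M_X(t) = λ/(λ - t)
K_X(t) = log M_X(t) = log(λ) - log(λ - t)
D^5[K](t) = -24/(-λ^5 + 5*λ^4*t - 10*λ^3*t^2 + 10*λ^2*t^3 - 5*λ*t^4 + t^5)

κ_5 = D^5[K](0) = 24/λ^5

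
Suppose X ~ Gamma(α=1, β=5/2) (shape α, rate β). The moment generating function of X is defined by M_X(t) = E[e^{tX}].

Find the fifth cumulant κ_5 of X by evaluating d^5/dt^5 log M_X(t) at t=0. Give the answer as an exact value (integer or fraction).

M_X(t) = 5/(2*(5/2 - t))
K_X(t) = log M_X(t) = -log(5/2 - t) - log(2) + log(5)
D^5[K](t) = -768/(32*t^5 - 400*t^4 + 2000*t^3 - 5000*t^2 + 6250*t - 3125)

κ_5 = D^5[K](0) = 768/3125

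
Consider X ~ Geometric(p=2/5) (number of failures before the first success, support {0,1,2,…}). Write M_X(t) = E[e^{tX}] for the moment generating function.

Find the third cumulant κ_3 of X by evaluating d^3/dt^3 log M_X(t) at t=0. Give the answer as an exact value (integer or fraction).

κ_3 = D^3[K](0) = 15

M_X(t) = 2/(5*(1 - 3*e^(t)/5))
K_X(t) = log M_X(t) = -log(1 - 3*e^(t)/5) - log(5) + log(2)
D^3[K](t) = (-45*e^(2*t) - 75*e^(t))/(27*e^(3*t) - 135*e^(2*t) + 225*e^(t) - 125)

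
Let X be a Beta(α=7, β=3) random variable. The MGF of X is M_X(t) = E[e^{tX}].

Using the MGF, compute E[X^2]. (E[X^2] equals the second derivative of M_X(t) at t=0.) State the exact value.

E[X^2] = M′′(0) = 28/55

M_X(t) = ₁F₁(7; 10; t)
M′(t) = 7*₁F₁(8; 11; t)/10
M′′(t) = 28*₁F₁(9; 12; t)/55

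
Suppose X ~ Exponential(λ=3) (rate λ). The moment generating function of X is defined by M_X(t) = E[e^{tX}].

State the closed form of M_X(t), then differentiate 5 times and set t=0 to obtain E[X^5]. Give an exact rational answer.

M_X(t) = 3/(3 - t)
dM/dt = 3/(t^2 - 6*t + 9)
d^2M/dt^2 = -6/(t^3 - 9*t^2 + 27*t - 27)
d^3M/dt^3 = 18/(t^4 - 12*t^3 + 54*t^2 - 108*t + 81)
d^4M/dt^4 = -72/(t^5 - 15*t^4 + 90*t^3 - 270*t^2 + 405*t - 243)
d^5M/dt^5 = 360/(t^6 - 18*t^5 + 135*t^4 - 540*t^3 + 1215*t^2 - 1458*t + 729)

E[X^5] = d^5M/dt^5 |_{t=0} = 40/81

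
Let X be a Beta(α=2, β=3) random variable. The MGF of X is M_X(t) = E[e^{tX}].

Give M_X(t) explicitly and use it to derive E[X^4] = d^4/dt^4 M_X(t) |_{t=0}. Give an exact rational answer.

E[X^4] = M^(4)(0) = 1/14

M_X(t) = ₁F₁(2; 5; t)
M^(4)(t) = ₁F₁(6; 9; t)/14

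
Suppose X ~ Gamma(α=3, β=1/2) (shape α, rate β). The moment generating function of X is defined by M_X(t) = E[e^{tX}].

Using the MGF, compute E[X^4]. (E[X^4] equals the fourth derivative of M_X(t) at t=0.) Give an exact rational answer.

M_X(t) = 1/(8*(1/2 - t)^3)
dM/dt = 6/(16*t^4 - 32*t^3 + 24*t^2 - 8*t + 1)
d^2M/dt^2 = -48/(32*t^5 - 80*t^4 + 80*t^3 - 40*t^2 + 10*t - 1)
d^3M/dt^3 = 480/(64*t^6 - 192*t^5 + 240*t^4 - 160*t^3 + 60*t^2 - 12*t + 1)
d^4M/dt^4 = -5760/(128*t^7 - 448*t^6 + 672*t^5 - 560*t^4 + 280*t^3 - 84*t^2 + 14*t - 1)

E[X^4] = d^4M/dt^4 |_{t=0} = 5760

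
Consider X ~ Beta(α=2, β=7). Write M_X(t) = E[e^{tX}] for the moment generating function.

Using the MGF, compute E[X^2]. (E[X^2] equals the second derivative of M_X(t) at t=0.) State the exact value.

M_X(t) = ₁F₁(2; 9; t)
M^(2)(t) = ₁F₁(4; 11; t)/15

E[X^2] = M^(2)(0) = 1/15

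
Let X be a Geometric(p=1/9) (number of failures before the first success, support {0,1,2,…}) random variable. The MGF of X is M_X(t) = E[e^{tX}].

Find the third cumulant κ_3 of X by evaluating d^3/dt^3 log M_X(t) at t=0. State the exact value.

κ_3 = d^3K/dt^3 |_{t=0} = 1224

M_X(t) = 1/(9*(1 - 8*e^(t)/9))
K_X(t) = log M_X(t) = -log(1 - 8*e^(t)/9) - 2*log(3)
dK/dt = -8*e^(t)/(8*e^(t) - 9)
d^2K/dt^2 = 72*e^(t)/(64*e^(2*t) - 144*e^(t) + 81)
d^3K/dt^3 = (-576*e^(2*t) - 648*e^(t))/(512*e^(3*t) - 1728*e^(2*t) + 1944*e^(t) - 729)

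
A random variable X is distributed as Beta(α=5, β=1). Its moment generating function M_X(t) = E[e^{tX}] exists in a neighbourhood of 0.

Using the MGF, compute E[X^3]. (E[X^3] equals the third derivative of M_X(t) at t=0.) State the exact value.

M_X(t) = ₁F₁(5; 6; t)
M′(t) = 5*₁F₁(6; 7; t)/6
M′′(t) = 5*₁F₁(7; 8; t)/7
M′′′(t) = 5*₁F₁(8; 9; t)/8

E[X^3] = M′′′(0) = 5/8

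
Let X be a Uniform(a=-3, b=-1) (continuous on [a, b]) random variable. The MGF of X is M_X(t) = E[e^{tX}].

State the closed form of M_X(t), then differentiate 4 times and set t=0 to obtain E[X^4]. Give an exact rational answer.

M_X(t) = (e^(-t) - e^(-3*t))/(2*t)
dM/dt = (-t*e^(2*t) + 3*t - e^(2*t) + 1)*e^(-3*t)/(2*t^2)
d^2M/dt^2 = (t^2*e^(2*t) - 9*t^2 + 2*t*e^(2*t) - 6*t + 2*e^(2*t) - 2)*e^(-3*t)/(2*t^3)
d^3M/dt^3 = (-t^3*e^(2*t) + 27*t^3 - 3*t^2*e^(2*t) + 27*t^2 - 6*t*e^(2*t) + 18*t - 6*e^(2*t) + 6)*e^(-3*t)/(2*t^4)
d^4M/dt^4 = (t^4*e^(2*t) - 81*t^4 + 4*t^3*e^(2*t) - 108*t^3 + 12*t^2*e^(2*t) - 108*t^2 + 24*t*e^(2*t) - 72*t + 24*e^(2*t) - 24)*e^(-3*t)/(2*t^5)

E[X^4] = d^4M/dt^4 |_{t=0} = 121/5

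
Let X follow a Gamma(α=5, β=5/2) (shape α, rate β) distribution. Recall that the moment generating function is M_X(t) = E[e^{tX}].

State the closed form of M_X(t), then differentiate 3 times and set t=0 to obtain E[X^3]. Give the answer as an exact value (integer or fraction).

M_X(t) = 3125/(32*(5/2 - t)^5)
D^3[M](t) = 5250000/(256*t^8 - 5120*t^7 + 44800*t^6 - 224000*t^5 + 700000*t^4 - 1400000*t^3 + 1750000*t^2 - 1250000*t + 390625)

E[X^3] = D^3[M](0) = 336/25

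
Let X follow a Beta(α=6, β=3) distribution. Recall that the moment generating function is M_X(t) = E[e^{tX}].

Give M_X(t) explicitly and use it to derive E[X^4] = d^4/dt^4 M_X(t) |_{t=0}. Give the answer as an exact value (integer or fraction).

M_X(t) = ₁F₁(6; 9; t)
M′(t) = 2*₁F₁(7; 10; t)/3
M′′(t) = 7*₁F₁(8; 11; t)/15
M′′′(t) = 56*₁F₁(9; 12; t)/165
M′′′′(t) = 14*₁F₁(10; 13; t)/55

E[X^4] = M′′′′(0) = 14/55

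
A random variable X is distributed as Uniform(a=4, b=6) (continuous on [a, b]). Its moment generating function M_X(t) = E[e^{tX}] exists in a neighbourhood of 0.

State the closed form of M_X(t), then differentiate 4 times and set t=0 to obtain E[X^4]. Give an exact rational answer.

M_X(t) = (e^(6*t) - e^(4*t))/(2*t)

E[X^4] = D^4[M](0) = 3376/5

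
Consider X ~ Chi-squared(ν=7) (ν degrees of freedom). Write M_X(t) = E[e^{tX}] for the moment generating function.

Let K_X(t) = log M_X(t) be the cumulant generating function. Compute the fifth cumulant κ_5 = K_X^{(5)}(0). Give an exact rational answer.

κ_5 = K′′′′′(0) = 2688

M_X(t) = (1 - 2*t)^(-7/2)
K_X(t) = log M_X(t) = -7*log(1 - 2*t)/2
K′(t) = -7/(2*t - 1)
K′′(t) = 14/(4*t^2 - 4*t + 1)
K′′′(t) = -56/(8*t^3 - 12*t^2 + 6*t - 1)
K′′′′(t) = 336/(16*t^4 - 32*t^3 + 24*t^2 - 8*t + 1)
K′′′′′(t) = -2688/(32*t^5 - 80*t^4 + 80*t^3 - 40*t^2 + 10*t - 1)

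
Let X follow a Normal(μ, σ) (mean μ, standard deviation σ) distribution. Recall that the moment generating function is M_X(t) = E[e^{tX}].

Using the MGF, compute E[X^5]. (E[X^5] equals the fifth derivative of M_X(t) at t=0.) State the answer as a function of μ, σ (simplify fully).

E[X^5] = D^5[M](0) = μ*(μ^4 + 10*μ^2*σ^2 + 15*σ^4)

M_X(t) = e^(μ*t + σ^2*t^2/2)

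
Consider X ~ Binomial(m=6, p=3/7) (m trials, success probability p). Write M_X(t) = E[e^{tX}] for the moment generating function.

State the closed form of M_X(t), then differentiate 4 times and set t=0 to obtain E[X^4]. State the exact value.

E[X^4] = d^4M/dt^4 |_{t=0} = 264024/2401

M_X(t) = (3*e^(t)/7 + 4/7)^6
dM/dt = 4374*e^(6*t)/117649 + 29160*e^(5*t)/117649 + 77760*e^(4*t)/117649 + 103680*e^(3*t)/117649 + 69120*e^(2*t)/117649 + 18432*e^(t)/117649
d^2M/dt^2 = 26244*e^(6*t)/117649 + 145800*e^(5*t)/117649 + 311040*e^(4*t)/117649 + 311040*e^(3*t)/117649 + 138240*e^(2*t)/117649 + 18432*e^(t)/117649
d^3M/dt^3 = 157464*e^(6*t)/117649 + 729000*e^(5*t)/117649 + 1244160*e^(4*t)/117649 + 933120*e^(3*t)/117649 + 276480*e^(2*t)/117649 + 18432*e^(t)/117649
d^4M/dt^4 = 944784*e^(6*t)/117649 + 3645000*e^(5*t)/117649 + 4976640*e^(4*t)/117649 + 2799360*e^(3*t)/117649 + 552960*e^(2*t)/117649 + 18432*e^(t)/117649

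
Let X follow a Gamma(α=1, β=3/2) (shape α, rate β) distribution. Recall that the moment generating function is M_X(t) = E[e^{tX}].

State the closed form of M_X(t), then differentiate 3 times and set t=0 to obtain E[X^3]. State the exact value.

M_X(t) = 3/(2*(3/2 - t))
D^3[M](t) = 144/(16*t^4 - 96*t^3 + 216*t^2 - 216*t + 81)

E[X^3] = D^3[M](0) = 16/9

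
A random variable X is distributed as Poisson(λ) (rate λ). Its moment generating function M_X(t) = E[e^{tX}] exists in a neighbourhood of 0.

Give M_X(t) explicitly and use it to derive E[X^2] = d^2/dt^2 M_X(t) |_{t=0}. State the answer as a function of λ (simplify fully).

E[X^2] = M^(2)(0) = λ*(λ + 1)

M_X(t) = e^(λ*(e^(t) - 1))
M^(2)(t) = (λ^2*e^(2*t)*e^(λ*e^(t)) + λ*e^(t)*e^(λ*e^(t)))*e^(-λ)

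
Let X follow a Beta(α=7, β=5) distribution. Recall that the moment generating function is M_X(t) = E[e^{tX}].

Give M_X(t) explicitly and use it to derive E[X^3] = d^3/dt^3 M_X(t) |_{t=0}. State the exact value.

M_X(t) = ₁F₁(7; 12; t)
M^(3)(t) = 3*₁F₁(10; 15; t)/13

E[X^3] = M^(3)(0) = 3/13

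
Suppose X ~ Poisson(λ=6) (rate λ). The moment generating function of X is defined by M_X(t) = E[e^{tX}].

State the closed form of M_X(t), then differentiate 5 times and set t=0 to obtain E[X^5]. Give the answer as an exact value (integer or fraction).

M_X(t) = e^(6*e^(t) - 6)
M^(5)(t) = (7776*e^(5*t)*e^(6*e^(t)) + 12960*e^(4*t)*e^(6*e^(t)) + 5400*e^(3*t)*e^(6*e^(t)) + 540*e^(2*t)*e^(6*e^(t)) + 6*e^(t)*e^(6*e^(t)))*e^(-6)

E[X^5] = M^(5)(0) = 26682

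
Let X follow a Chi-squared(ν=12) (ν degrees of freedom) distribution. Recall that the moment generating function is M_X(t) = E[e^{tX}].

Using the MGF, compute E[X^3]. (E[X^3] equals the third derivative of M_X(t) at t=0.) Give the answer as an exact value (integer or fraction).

M_X(t) = (1 - 2*t)^(-6)
D^3[M](t) = -2688/(512*t^9 - 2304*t^8 + 4608*t^7 - 5376*t^6 + 4032*t^5 - 2016*t^4 + 672*t^3 - 144*t^2 + 18*t - 1)

E[X^3] = D^3[M](0) = 2688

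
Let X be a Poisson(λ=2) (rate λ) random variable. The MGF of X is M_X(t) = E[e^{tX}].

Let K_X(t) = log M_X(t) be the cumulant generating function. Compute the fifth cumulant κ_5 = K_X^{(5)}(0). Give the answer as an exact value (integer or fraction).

κ_5 = K′′′′′(0) = 2

M_X(t) = e^(2*e^(t) - 2)
K_X(t) = log M_X(t) = 2*e^(t) - 2
K′(t) = 2*e^(t)
K′′(t) = 2*e^(t)
K′′′(t) = 2*e^(t)
K′′′′(t) = 2*e^(t)
K′′′′′(t) = 2*e^(t)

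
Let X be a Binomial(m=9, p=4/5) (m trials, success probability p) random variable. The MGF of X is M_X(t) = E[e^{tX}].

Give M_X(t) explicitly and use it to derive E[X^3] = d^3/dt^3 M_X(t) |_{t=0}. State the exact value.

E[X^3] = M^(3)(0) = 50436/125

M_X(t) = (4*e^(t)/5 + 1/5)^9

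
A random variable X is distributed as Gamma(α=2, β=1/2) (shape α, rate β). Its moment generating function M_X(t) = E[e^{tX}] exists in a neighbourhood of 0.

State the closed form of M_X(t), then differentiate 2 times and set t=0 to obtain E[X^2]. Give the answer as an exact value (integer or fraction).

E[X^2] = d^2M/dt^2 |_{t=0} = 24

M_X(t) = 1/(4*(1/2 - t)^2)
dM/dt = -4/(8*t^3 - 12*t^2 + 6*t - 1)
d^2M/dt^2 = 24/(16*t^4 - 32*t^3 + 24*t^2 - 8*t + 1)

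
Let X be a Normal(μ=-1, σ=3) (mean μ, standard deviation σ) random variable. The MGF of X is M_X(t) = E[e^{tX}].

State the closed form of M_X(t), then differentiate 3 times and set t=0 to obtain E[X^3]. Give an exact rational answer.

M_X(t) = e^(9*t^2/2 - t)
M^(3)(t) = (729*t^3*e^(9*t^2/2) - 243*t^2*e^(9*t^2/2) + 270*t*e^(9*t^2/2) - 28*e^(9*t^2/2))*e^(-t)

E[X^3] = M^(3)(0) = -28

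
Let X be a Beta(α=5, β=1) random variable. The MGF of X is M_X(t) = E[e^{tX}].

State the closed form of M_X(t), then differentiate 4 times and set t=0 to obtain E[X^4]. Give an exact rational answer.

E[X^4] = M′′′′(0) = 5/9

M_X(t) = ₁F₁(5; 6; t)
M′(t) = 5*₁F₁(6; 7; t)/6
M′′(t) = 5*₁F₁(7; 8; t)/7
M′′′(t) = 5*₁F₁(8; 9; t)/8
M′′′′(t) = 5*₁F₁(9; 10; t)/9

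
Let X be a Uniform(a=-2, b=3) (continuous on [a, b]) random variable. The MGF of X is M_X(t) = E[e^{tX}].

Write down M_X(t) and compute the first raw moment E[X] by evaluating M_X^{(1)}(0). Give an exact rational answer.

M_X(t) = (e^(3*t) - e^(-2*t))/(5*t)
M^(1)(t) = (3*t*e^(5*t) + 2*t - e^(5*t) + 1)*e^(-2*t)/(5*t^2)

E[X] = M^(1)(0) = 1/2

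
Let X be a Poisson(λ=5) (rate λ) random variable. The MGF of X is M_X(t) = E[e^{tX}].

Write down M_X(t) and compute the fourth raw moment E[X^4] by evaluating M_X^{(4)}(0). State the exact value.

M_X(t) = e^(5*e^(t) - 5)
dM/dt = 5*e^(-5)*e^(t)*e^(5*e^(t))
d^2M/dt^2 = (25*e^(2*t)*e^(5*e^(t)) + 5*e^(t)*e^(5*e^(t)))*e^(-5)
d^3M/dt^3 = (125*e^(3*t)*e^(5*e^(t)) + 75*e^(2*t)*e^(5*e^(t)) + 5*e^(t)*e^(5*e^(t)))*e^(-5)
d^4M/dt^4 = (625*e^(4*t)*e^(5*e^(t)) + 750*e^(3*t)*e^(5*e^(t)) + 175*e^(2*t)*e^(5*e^(t)) + 5*e^(t)*e^(5*e^(t)))*e^(-5)

E[X^4] = d^4M/dt^4 |_{t=0} = 1555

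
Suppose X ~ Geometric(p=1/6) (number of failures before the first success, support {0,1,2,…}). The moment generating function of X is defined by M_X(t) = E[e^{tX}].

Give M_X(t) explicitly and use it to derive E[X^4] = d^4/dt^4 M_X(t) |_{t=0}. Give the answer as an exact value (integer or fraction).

E[X^4] = M^(4)(0) = 19855

M_X(t) = 1/(6*(1 - 5*e^(t)/6))
M^(4)(t) = (-625*e^(4*t) - 8250*e^(3*t) - 9900*e^(2*t) - 1080*e^(t))/(3125*e^(5*t) - 18750*e^(4*t) + 45000*e^(3*t) - 54000*e^(2*t) + 32400*e^(t) - 7776)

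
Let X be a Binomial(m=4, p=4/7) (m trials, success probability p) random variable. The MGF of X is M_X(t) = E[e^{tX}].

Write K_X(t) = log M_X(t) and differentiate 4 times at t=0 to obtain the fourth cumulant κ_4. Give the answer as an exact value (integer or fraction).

M_X(t) = (4*e^(t)/7 + 3/7)^4
K_X(t) = log M_X(t) = 4*log(4*e^(t)/7 + 3/7)
dK/dt = 16*e^(t)/(4*e^(t) + 3)
d^2K/dt^2 = 48*e^(t)/(16*e^(2*t) + 24*e^(t) + 9)
d^3K/dt^3 = (-192*e^(2*t) + 144*e^(t))/(64*e^(3*t) + 144*e^(2*t) + 108*e^(t) + 27)
d^4K/dt^4 = (768*e^(3*t) - 2304*e^(2*t) + 432*e^(t))/(256*e^(4*t) + 768*e^(3*t) + 864*e^(2*t) + 432*e^(t) + 81)

κ_4 = d^4K/dt^4 |_{t=0} = -1104/2401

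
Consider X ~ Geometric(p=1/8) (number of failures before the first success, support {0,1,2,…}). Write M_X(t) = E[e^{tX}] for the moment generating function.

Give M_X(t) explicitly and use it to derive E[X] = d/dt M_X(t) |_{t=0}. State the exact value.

E[X] = M′(0) = 7

M_X(t) = 1/(8*(1 - 7*e^(t)/8))
M′(t) = 7*e^(t)/(49*e^(2*t) - 112*e^(t) + 64)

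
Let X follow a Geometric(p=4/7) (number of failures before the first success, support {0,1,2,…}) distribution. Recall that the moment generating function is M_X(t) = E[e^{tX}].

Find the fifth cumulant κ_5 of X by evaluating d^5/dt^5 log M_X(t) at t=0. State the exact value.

M_X(t) = 4/(7*(1 - 3*e^(t)/7))
K_X(t) = log M_X(t) = -log(1 - 3*e^(t)/7) - log(7) + 2*log(2)
dK/dt = -3*e^(t)/(3*e^(t) - 7)
d^2K/dt^2 = 21*e^(t)/(9*e^(2*t) - 42*e^(t) + 49)
d^3K/dt^3 = (-63*e^(2*t) - 147*e^(t))/(27*e^(3*t) - 189*e^(2*t) + 441*e^(t) - 343)
d^4K/dt^4 = (189*e^(3*t) + 1764*e^(2*t) + 1029*e^(t))/(81*e^(4*t) - 756*e^(3*t) + 2646*e^(2*t) - 4116*e^(t) + 2401)
d^5K/dt^5 = (-567*e^(4*t) - 14553*e^(3*t) - 33957*e^(2*t) - 7203*e^(t))/(243*e^(5*t) - 2835*e^(4*t) + 13230*e^(3*t) - 30870*e^(2*t) + 36015*e^(t) - 16807)

κ_5 = d^5K/dt^5 |_{t=0} = 7035/128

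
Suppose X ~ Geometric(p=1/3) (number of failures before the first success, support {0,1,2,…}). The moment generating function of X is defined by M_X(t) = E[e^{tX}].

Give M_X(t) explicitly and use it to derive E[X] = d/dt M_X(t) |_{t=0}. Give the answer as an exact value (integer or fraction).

E[X] = dM/dt |_{t=0} = 2

M_X(t) = 1/(3*(1 - 2*e^(t)/3))
dM/dt = 2*e^(t)/(4*e^(2*t) - 12*e^(t) + 9)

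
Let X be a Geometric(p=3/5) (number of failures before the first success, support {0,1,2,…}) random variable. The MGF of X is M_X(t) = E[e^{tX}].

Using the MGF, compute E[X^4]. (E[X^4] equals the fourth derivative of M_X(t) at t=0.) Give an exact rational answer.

M_X(t) = 3/(5*(1 - 2*e^(t)/5))
M′(t) = 6*e^(t)/(4*e^(2*t) - 20*e^(t) + 25)
M′′(t) = (-12*e^(2*t) - 30*e^(t))/(8*e^(3*t) - 60*e^(2*t) + 150*e^(t) - 125)
M′′′(t) = (24*e^(3*t) + 240*e^(2*t) + 150*e^(t))/(16*e^(4*t) - 160*e^(3*t) + 600*e^(2*t) - 1000*e^(t) + 625)
M′′′′(t) = (-48*e^(4*t) - 1320*e^(3*t) - 3300*e^(2*t) - 750*e^(t))/(32*e^(5*t) - 400*e^(4*t) + 2000*e^(3*t) - 5000*e^(2*t) + 6250*e^(t) - 3125)

E[X^4] = M′′′′(0) = 602/27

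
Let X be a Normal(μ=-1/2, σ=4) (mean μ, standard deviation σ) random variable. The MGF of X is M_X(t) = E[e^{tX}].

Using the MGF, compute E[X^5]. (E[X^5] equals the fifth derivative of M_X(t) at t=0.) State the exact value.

E[X^5] = D^5[M](0) = -62081/32

M_X(t) = e^(8*t^2 - t/2)
D^5[M](t) = (33554432*t^5*e^(8*t^2) - 5242880*t^4*e^(8*t^2) + 21299200*t^3*e^(8*t^2) - 1976320*t^2*e^(8*t^2) + 2027680*t*e^(8*t^2) - 62081*e^(8*t^2))*e^(-t/2)/32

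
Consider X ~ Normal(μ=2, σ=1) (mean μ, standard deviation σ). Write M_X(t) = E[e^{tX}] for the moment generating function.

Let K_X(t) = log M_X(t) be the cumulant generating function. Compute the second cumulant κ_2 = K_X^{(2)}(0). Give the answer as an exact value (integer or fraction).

κ_2 = d^2K/dt^2 |_{t=0} = 1

M_X(t) = e^(t^2/2 + 2*t)
K_X(t) = log M_X(t) = t^2/2 + 2*t
dK/dt = t + 2
d^2K/dt^2 = 1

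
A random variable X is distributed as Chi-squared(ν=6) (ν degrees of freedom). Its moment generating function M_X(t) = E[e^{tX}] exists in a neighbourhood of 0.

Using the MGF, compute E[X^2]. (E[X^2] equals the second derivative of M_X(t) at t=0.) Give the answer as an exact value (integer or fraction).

E[X^2] = d^2M/dt^2 |_{t=0} = 48

M_X(t) = (1 - 2*t)^(-3)
dM/dt = 6/(16*t^4 - 32*t^3 + 24*t^2 - 8*t + 1)
d^2M/dt^2 = -48/(32*t^5 - 80*t^4 + 80*t^3 - 40*t^2 + 10*t - 1)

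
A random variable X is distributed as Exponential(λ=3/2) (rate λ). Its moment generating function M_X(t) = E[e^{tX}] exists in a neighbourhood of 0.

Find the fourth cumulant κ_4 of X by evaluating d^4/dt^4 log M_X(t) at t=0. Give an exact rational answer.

κ_4 = K′′′′(0) = 32/27

M_X(t) = 3/(2*(3/2 - t))
K_X(t) = log M_X(t) = -log(3/2 - t) - log(2) + log(3)
K′(t) = -2/(2*t - 3)
K′′(t) = 4/(4*t^2 - 12*t + 9)
K′′′(t) = -16/(8*t^3 - 36*t^2 + 54*t - 27)
K′′′′(t) = 96/(16*t^4 - 96*t^3 + 216*t^2 - 216*t + 81)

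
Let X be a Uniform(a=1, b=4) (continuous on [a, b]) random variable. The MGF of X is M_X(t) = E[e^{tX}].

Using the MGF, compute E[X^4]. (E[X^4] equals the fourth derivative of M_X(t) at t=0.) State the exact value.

M_X(t) = (e^(4*t) - e^(t))/(3*t)
M^(4)(t) = (256*t^4*e^(4*t) - t^4*e^(t) - 256*t^3*e^(4*t) + 4*t^3*e^(t) + 192*t^2*e^(4*t) - 12*t^2*e^(t) - 96*t*e^(4*t) + 24*t*e^(t) + 24*e^(4*t) - 24*e^(t))/(3*t^5)

E[X^4] = M^(4)(0) = 341/5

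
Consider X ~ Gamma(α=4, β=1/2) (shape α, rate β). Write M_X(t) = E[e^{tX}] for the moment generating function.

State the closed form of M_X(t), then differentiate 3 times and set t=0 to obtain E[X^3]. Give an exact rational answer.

E[X^3] = d^3M/dt^3 |_{t=0} = 960

M_X(t) = 1/(16*(1/2 - t)^4)
dM/dt = -8/(32*t^5 - 80*t^4 + 80*t^3 - 40*t^2 + 10*t - 1)
d^2M/dt^2 = 80/(64*t^6 - 192*t^5 + 240*t^4 - 160*t^3 + 60*t^2 - 12*t + 1)
d^3M/dt^3 = -960/(128*t^7 - 448*t^6 + 672*t^5 - 560*t^4 + 280*t^3 - 84*t^2 + 14*t - 1)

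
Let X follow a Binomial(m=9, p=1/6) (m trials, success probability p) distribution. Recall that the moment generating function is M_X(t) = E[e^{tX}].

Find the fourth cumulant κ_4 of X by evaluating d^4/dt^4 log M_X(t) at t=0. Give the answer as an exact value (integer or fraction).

M_X(t) = (e^(t)/6 + 5/6)^9
K_X(t) = log M_X(t) = 9*log(e^(t)/6 + 5/6)
K′(t) = 9*e^(t)/(e^(t) + 5)
K′′(t) = 45*e^(t)/(e^(2*t) + 10*e^(t) + 25)
K′′′(t) = (-45*e^(2*t) + 225*e^(t))/(e^(3*t) + 15*e^(2*t) + 75*e^(t) + 125)
K′′′′(t) = (45*e^(3*t) - 900*e^(2*t) + 1125*e^(t))/(e^(4*t) + 20*e^(3*t) + 150*e^(2*t) + 500*e^(t) + 625)

κ_4 = K′′′′(0) = 5/24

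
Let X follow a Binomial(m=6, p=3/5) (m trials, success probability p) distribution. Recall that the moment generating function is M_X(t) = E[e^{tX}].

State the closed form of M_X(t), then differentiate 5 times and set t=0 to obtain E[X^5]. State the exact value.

M_X(t) = (3*e^(t)/5 + 2/5)^6
M^(5)(t) = 5668704*e^(6*t)/15625 + 2916*e^(5*t)/5 + 995328*e^(4*t)/3125 + 209952*e^(3*t)/3125 + 13824*e^(2*t)/3125 + 576*e^(t)/15625

E[X^5] = M^(5)(0) = 835092/625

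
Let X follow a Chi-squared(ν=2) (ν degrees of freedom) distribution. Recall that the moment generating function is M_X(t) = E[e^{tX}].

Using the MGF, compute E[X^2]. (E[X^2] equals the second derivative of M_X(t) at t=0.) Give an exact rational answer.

M_X(t) = 1/(1 - 2*t)
M^(2)(t) = -8/(8*t^3 - 12*t^2 + 6*t - 1)

E[X^2] = M^(2)(0) = 8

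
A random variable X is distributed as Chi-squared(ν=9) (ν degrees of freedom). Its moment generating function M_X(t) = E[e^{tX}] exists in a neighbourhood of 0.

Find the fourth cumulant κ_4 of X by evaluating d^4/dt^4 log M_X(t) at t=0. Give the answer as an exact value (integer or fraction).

κ_4 = D^4[K](0) = 432

M_X(t) = (1 - 2*t)^(-9/2)
K_X(t) = log M_X(t) = -9*log(1 - 2*t)/2
D^4[K](t) = 432/(16*t^4 - 32*t^3 + 24*t^2 - 8*t + 1)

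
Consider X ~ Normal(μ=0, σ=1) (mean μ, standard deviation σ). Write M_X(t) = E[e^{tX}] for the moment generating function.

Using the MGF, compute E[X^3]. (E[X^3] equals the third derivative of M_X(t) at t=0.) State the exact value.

E[X^3] = d^3M/dt^3 |_{t=0} = 0

M_X(t) = e^(t^2/2)
dM/dt = t*e^(t^2/2)
d^2M/dt^2 = t^2*e^(t^2/2) + e^(t^2/2)
d^3M/dt^3 = t^3*e^(t^2/2) + 3*t*e^(t^2/2)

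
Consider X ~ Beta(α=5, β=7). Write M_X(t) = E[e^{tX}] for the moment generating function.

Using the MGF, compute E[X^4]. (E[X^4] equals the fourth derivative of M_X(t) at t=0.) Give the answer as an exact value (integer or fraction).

E[X^4] = D^4[M](0) = 2/39

M_X(t) = ₁F₁(5; 12; t)
D^4[M](t) = 2*₁F₁(9; 16; t)/39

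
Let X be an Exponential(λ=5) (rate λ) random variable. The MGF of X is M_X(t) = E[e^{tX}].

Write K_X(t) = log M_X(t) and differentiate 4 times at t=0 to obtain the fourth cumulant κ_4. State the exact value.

κ_4 = K′′′′(0) = 6/625

M_X(t) = 5/(5 - t)
K_X(t) = log M_X(t) = -log(5 - t) + log(5)
K′(t) = -1/(t - 5)
K′′(t) = 1/(t^2 - 10*t + 25)
K′′′(t) = -2/(t^3 - 15*t^2 + 75*t - 125)
K′′′′(t) = 6/(t^4 - 20*t^3 + 150*t^2 - 500*t + 625)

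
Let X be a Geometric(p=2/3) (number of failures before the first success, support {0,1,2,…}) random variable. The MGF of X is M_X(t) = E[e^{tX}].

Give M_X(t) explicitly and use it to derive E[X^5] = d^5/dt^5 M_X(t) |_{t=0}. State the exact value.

E[X^5] = M^(5)(0) = 91/2

M_X(t) = 2/(3*(1 - e^(t)/3))
M^(5)(t) = (2*e^(5*t) + 156*e^(4*t) + 1188*e^(3*t) + 1404*e^(2*t) + 162*e^(t))/(e^(6*t) - 18*e^(5*t) + 135*e^(4*t) - 540*e^(3*t) + 1215*e^(2*t) - 1458*e^(t) + 729)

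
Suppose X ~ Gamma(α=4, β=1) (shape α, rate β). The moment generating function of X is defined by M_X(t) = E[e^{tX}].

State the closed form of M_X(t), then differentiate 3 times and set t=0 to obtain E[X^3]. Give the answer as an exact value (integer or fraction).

M_X(t) = (1 - t)^(-4)
M′(t) = -4/(t^5 - 5*t^4 + 10*t^3 - 10*t^2 + 5*t - 1)
M′′(t) = 20/(t^6 - 6*t^5 + 15*t^4 - 20*t^3 + 15*t^2 - 6*t + 1)
M′′′(t) = -120/(t^7 - 7*t^6 + 21*t^5 - 35*t^4 + 35*t^3 - 21*t^2 + 7*t - 1)

E[X^3] = M′′′(0) = 120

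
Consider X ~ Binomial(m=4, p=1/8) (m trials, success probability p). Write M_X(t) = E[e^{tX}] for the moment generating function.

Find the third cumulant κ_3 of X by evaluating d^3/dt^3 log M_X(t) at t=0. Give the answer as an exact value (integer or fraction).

κ_3 = K′′′(0) = 21/64

M_X(t) = (e^(t)/8 + 7/8)^4
K_X(t) = log M_X(t) = 4*log(e^(t)/8 + 7/8)
K′(t) = 4*e^(t)/(e^(t) + 7)
K′′(t) = 28*e^(t)/(e^(2*t) + 14*e^(t) + 49)
K′′′(t) = (-28*e^(2*t) + 196*e^(t))/(e^(3*t) + 21*e^(2*t) + 147*e^(t) + 343)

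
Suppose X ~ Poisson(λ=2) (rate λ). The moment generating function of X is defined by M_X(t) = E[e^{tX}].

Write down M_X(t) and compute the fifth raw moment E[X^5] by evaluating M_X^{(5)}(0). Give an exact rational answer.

M_X(t) = e^(2*e^(t) - 2)
dM/dt = 2*e^(-2)*e^(t)*e^(2*e^(t))
d^2M/dt^2 = (4*e^(2*t)*e^(2*e^(t)) + 2*e^(t)*e^(2*e^(t)))*e^(-2)
d^3M/dt^3 = (8*e^(3*t)*e^(2*e^(t)) + 12*e^(2*t)*e^(2*e^(t)) + 2*e^(t)*e^(2*e^(t)))*e^(-2)
d^4M/dt^4 = (16*e^(4*t)*e^(2*e^(t)) + 48*e^(3*t)*e^(2*e^(t)) + 28*e^(2*t)*e^(2*e^(t)) + 2*e^(t)*e^(2*e^(t)))*e^(-2)
d^5M/dt^5 = (32*e^(5*t)*e^(2*e^(t)) + 160*e^(4*t)*e^(2*e^(t)) + 200*e^(3*t)*e^(2*e^(t)) + 60*e^(2*t)*e^(2*e^(t)) + 2*e^(t)*e^(2*e^(t)))*e^(-2)

E[X^5] = d^5M/dt^5 |_{t=0} = 454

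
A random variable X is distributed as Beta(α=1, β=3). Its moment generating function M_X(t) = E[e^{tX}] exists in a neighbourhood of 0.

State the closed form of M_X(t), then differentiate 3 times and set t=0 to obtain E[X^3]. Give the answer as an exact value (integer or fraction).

M_X(t) = ₁F₁(1; 4; t)
M^(3)(t) = ₁F₁(4; 7; t)/20

E[X^3] = M^(3)(0) = 1/20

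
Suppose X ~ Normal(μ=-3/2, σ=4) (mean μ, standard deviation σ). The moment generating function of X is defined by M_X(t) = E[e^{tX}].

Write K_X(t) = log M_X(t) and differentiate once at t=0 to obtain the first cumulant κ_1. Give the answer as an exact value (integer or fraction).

κ_1 = K′(0) = -3/2

M_X(t) = e^(8*t^2 - 3*t/2)
K_X(t) = log M_X(t) = 8*t^2 - 3*t/2
K′(t) = 16*t - 3/2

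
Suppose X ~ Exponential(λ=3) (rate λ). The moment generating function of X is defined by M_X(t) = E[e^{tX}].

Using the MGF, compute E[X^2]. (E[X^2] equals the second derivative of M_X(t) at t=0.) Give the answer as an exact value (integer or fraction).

M_X(t) = 3/(3 - t)
dM/dt = 3/(t^2 - 6*t + 9)
d^2M/dt^2 = -6/(t^3 - 9*t^2 + 27*t - 27)

E[X^2] = d^2M/dt^2 |_{t=0} = 2/9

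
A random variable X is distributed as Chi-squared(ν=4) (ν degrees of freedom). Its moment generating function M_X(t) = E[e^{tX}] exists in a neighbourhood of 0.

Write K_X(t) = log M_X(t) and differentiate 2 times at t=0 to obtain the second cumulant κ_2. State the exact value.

M_X(t) = (1 - 2*t)^(-2)
K_X(t) = log M_X(t) = -2*log(1 - 2*t)
dK/dt = -4/(2*t - 1)
d^2K/dt^2 = 8/(4*t^2 - 4*t + 1)

κ_2 = d^2K/dt^2 |_{t=0} = 8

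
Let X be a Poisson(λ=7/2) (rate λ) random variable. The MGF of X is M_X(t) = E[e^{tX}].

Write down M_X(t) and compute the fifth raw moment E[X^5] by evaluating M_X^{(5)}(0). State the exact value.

E[X^5] = M^(5)(0) = 105119/32

M_X(t) = e^(7*e^(t)/2 - 7/2)
M^(5)(t) = (16807*e^(5*t)*e^(7*e^(t)/2) + 48020*e^(4*t)*e^(7*e^(t)/2) + 34300*e^(3*t)*e^(7*e^(t)/2) + 5880*e^(2*t)*e^(7*e^(t)/2) + 112*e^(t)*e^(7*e^(t)/2))*e^(-7/2)/32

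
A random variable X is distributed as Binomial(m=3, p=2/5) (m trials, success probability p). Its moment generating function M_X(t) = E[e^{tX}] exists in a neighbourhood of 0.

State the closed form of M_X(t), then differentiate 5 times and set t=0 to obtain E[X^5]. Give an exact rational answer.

E[X^5] = M′′′′′(0) = 126/5

M_X(t) = (2*e^(t)/5 + 3/5)^3
M′(t) = 24*e^(3*t)/125 + 72*e^(2*t)/125 + 54*e^(t)/125
M′′(t) = 72*e^(3*t)/125 + 144*e^(2*t)/125 + 54*e^(t)/125
M′′′(t) = 216*e^(3*t)/125 + 288*e^(2*t)/125 + 54*e^(t)/125
M′′′′(t) = 648*e^(3*t)/125 + 576*e^(2*t)/125 + 54*e^(t)/125
M′′′′′(t) = 1944*e^(3*t)/125 + 1152*e^(2*t)/125 + 54*e^(t)/125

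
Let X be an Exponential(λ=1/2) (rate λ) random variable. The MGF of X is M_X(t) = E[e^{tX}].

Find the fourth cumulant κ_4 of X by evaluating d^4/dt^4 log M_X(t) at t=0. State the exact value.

κ_4 = K′′′′(0) = 96

M_X(t) = 1/(2*(1/2 - t))
K_X(t) = log M_X(t) = -log(1/2 - t) - log(2)
K′(t) = -2/(2*t - 1)
K′′(t) = 4/(4*t^2 - 4*t + 1)
K′′′(t) = -16/(8*t^3 - 12*t^2 + 6*t - 1)
K′′′′(t) = 96/(16*t^4 - 32*t^3 + 24*t^2 - 8*t + 1)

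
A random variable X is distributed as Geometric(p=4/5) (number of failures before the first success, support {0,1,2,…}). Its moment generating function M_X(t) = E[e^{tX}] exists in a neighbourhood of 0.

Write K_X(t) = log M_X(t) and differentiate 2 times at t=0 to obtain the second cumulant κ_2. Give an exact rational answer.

κ_2 = d^2K/dt^2 |_{t=0} = 5/16

M_X(t) = 4/(5*(1 - e^(t)/5))
K_X(t) = log M_X(t) = -log(1 - e^(t)/5) - log(5) + 2*log(2)
dK/dt = -e^(t)/(e^(t) - 5)
d^2K/dt^2 = 5*e^(t)/(e^(2*t) - 10*e^(t) + 25)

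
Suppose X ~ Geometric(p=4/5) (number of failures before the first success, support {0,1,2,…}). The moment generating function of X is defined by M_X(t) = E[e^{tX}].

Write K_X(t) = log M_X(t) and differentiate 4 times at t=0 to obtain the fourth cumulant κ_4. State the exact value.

κ_4 = K^(4)(0) = 115/128

M_X(t) = 4/(5*(1 - e^(t)/5))
K_X(t) = log M_X(t) = -log(1 - e^(t)/5) - log(5) + 2*log(2)
K^(4)(t) = (5*e^(3*t) + 100*e^(2*t) + 125*e^(t))/(e^(4*t) - 20*e^(3*t) + 150*e^(2*t) - 500*e^(t) + 625)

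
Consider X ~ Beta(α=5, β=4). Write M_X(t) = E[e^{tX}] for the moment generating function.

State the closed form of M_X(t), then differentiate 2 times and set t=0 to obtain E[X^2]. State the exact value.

E[X^2] = M^(2)(0) = 1/3

M_X(t) = ₁F₁(5; 9; t)
M^(2)(t) = ₁F₁(7; 11; t)/3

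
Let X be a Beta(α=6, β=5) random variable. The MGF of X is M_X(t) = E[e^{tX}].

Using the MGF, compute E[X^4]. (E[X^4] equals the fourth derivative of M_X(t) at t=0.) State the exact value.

M_X(t) = ₁F₁(6; 11; t)
D^4[M](t) = 18*₁F₁(10; 15; t)/143

E[X^4] = D^4[M](0) = 18/143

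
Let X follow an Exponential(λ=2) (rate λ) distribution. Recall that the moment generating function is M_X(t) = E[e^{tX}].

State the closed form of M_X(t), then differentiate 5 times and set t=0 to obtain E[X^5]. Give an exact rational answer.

E[X^5] = D^5[M](0) = 15/4

M_X(t) = 2/(2 - t)
D^5[M](t) = 240/(t^6 - 12*t^5 + 60*t^4 - 160*t^3 + 240*t^2 - 192*t + 64)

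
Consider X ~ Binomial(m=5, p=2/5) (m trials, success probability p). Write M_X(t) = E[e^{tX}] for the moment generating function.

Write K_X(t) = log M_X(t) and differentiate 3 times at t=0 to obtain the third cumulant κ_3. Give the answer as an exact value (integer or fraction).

M_X(t) = (2*e^(t)/5 + 3/5)^5
K_X(t) = log M_X(t) = 5*log(2*e^(t)/5 + 3/5)
K^(3)(t) = (-60*e^(2*t) + 90*e^(t))/(8*e^(3*t) + 36*e^(2*t) + 54*e^(t) + 27)

κ_3 = K^(3)(0) = 6/25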